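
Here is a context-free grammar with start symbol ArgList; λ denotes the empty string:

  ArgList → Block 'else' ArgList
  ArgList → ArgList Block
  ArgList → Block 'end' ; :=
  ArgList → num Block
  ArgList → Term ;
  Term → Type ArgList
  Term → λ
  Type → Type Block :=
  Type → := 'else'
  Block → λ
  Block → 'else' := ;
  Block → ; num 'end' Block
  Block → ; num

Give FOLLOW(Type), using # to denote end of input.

In Term → Type ArgList: add FIRST(ArgList) = { 'else', 'end', :=, ;, num }.
In Type → Type Block :=: add FIRST(Block :=) = { 'else', :=, ; }.
Union: FOLLOW(Type) = { 'else', 'end', :=, ;, num }.

{ 'else', 'end', :=, ;, num }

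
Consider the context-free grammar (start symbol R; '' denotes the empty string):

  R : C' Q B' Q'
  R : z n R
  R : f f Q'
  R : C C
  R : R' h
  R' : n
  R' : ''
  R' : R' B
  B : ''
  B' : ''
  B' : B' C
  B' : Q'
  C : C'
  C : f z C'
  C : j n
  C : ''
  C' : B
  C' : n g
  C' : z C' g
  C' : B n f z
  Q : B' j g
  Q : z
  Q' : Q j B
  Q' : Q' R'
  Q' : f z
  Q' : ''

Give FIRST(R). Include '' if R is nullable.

{ f, h, j, n, z, '' }

From R : C' Q B' Q': C' nullable, take FIRST(C') ∪ FIRST(Q) = { f, j, n, z }.
R : z n R contributes {z}.
R : f f Q' contributes {f}.
From R : C C: C, C nullable, take FIRST(C) ∪ FIRST(C) = { f, j, n, z }; also '' since the whole RHS is nullable.
From R : R' h: R' nullable, take FIRST(R') ∪ {h} = { h, n }.
Union: FIRST(R) = { f, h, j, n, z, '' }.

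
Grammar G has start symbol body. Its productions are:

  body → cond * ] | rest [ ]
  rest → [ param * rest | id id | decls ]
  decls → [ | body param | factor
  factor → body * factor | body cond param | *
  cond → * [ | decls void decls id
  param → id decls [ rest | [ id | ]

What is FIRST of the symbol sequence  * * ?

* is a terminal; add {*} and stop.

{ * }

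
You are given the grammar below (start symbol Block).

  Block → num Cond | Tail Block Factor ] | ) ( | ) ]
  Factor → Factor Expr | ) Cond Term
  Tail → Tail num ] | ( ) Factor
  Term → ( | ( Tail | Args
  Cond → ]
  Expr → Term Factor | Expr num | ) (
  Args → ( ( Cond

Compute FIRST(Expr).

From Expr → Term Factor: add FIRST(Term) = { ( }.
From Expr → Expr num: add FIRST(Expr) = { (, ) }.
Expr → ) ( contributes {)}.
Union: FIRST(Expr) = { (, ) }.

{ (, ) }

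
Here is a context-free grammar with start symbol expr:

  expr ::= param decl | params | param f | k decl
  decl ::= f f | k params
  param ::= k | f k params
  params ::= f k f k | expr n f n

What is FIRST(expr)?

From expr ::= param decl: add FIRST(param) = { f, k }.
From expr ::= params: add FIRST(params) = { f, k }.
From expr ::= param f: add FIRST(param) = { f, k }.
expr ::= k decl contributes {k}.
Union: FIRST(expr) = { f, k }.

{ f, k }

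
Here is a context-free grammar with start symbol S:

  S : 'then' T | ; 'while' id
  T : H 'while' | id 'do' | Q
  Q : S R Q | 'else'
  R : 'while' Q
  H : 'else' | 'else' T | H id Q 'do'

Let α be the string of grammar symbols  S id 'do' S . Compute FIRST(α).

Add FIRST(S) = { 'then', ; }; S is not nullable, stop.

{ 'then', ; }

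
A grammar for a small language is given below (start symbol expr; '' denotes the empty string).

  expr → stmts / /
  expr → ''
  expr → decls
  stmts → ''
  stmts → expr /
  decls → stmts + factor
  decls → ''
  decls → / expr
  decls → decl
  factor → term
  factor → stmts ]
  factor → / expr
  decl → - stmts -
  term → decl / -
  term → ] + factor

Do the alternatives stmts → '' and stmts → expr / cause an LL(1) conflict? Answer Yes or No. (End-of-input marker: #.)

FIRST('') = { '' } and FIRST(expr /) = { +, -, / }.
The first alternative is nullable and FOLLOW(stmts) = { +, -, /, ] } shares + with FIRST of the second — conflict.

Yes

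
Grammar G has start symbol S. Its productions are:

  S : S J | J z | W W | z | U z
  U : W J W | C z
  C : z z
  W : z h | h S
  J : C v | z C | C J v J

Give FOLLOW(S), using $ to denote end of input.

{ $, h, z }

S is the start symbol, so $ ∈ FOLLOW(S).
In S : S J: add FIRST(J) = { z }.
In W : h S: S is at the end, add FOLLOW(W) = { $, h, z }.
Union: FOLLOW(S) = { $, h, z }.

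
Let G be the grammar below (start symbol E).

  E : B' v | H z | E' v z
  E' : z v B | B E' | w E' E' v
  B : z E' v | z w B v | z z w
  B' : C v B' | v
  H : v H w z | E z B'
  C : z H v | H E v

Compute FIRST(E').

{ w, z }

E' : z v B contributes {z}.
From E' : B E': add FIRST(B) = { z }.
E' : w E' E' v contributes {w}.
Union: FIRST(E') = { w, z }.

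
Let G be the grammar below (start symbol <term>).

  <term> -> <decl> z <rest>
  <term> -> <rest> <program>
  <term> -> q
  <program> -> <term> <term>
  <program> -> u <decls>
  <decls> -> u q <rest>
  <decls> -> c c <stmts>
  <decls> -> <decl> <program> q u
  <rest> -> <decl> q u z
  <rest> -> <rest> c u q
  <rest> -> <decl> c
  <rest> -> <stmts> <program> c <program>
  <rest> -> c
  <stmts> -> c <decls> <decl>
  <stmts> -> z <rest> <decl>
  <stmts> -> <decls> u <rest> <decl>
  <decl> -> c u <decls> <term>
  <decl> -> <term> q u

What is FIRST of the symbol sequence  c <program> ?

{ c }

c is a terminal; add {c} and stop.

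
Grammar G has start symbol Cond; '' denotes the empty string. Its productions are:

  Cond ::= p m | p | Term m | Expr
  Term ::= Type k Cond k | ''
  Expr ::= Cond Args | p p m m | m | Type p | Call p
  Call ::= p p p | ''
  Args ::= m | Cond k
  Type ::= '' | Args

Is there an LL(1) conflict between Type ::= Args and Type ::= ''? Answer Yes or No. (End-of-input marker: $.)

Yes

FIRST(Args) = { k, m, p } and FIRST('') = { '' }.
The second alternative is nullable and FOLLOW(Type) = { k, p } shares k with FIRST of the first — conflict.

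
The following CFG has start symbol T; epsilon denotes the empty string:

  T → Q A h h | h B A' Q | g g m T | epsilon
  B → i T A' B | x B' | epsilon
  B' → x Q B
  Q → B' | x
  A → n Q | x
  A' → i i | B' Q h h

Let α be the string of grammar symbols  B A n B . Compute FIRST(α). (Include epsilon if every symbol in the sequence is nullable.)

{ i, n, x }

Add FIRST(B)\{epsilon} = { i, x }; B is nullable, continue.
Add FIRST(A) = { n, x }; A is not nullable, stop.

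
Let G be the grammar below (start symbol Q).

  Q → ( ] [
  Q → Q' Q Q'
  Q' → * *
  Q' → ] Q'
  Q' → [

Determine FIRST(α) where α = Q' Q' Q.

{ *, [, ] }

Add FIRST(Q') = { *, [, ] }; Q' is not nullable, stop.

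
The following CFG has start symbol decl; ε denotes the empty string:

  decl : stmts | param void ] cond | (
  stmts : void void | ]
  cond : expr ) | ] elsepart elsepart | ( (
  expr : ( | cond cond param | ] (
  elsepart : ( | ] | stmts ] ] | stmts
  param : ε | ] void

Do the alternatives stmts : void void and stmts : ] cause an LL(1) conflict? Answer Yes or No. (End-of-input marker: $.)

FIRST(void void) = { void } and FIRST(]) = { ] }.
The FIRST sets are disjoint and neither alternative is nullable — no conflict.

No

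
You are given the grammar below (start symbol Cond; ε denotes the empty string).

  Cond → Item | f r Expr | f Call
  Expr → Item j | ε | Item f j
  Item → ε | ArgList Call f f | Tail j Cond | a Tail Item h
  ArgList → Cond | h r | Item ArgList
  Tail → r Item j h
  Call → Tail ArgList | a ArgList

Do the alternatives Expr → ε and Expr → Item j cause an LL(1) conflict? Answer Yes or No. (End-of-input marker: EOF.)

FIRST(ε) = { ε } and FIRST(Item j) = { a, f, h, j, r }.
The first alternative is nullable and FOLLOW(Expr) = { EOF, a, f, h, j, r } shares a with FIRST of the second — conflict.

Yes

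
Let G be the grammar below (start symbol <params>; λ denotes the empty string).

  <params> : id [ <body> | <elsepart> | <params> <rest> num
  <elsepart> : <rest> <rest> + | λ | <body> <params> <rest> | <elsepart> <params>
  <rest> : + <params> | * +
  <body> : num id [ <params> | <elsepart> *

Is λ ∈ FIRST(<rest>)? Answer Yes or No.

No

Nullable nonterminals: <elsepart>, <params>.
No production of <rest> has an RHS whose symbols are all nullable, so <rest> is not nullable.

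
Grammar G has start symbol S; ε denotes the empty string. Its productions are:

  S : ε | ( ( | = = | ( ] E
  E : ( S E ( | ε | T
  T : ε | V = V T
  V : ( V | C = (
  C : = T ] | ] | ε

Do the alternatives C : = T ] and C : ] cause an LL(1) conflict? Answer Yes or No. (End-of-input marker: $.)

No

FIRST(= T ]) = { = } and FIRST(]) = { ] }.
The FIRST sets are disjoint and neither alternative is nullable — no conflict.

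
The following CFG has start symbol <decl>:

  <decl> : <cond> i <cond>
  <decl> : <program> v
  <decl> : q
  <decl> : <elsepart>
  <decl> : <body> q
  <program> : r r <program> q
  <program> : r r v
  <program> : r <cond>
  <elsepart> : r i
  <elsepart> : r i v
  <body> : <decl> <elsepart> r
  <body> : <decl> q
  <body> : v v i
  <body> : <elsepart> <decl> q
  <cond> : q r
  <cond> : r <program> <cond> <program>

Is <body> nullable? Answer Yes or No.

No

No nonterminal in this grammar is nullable.
No production of <body> has an RHS whose symbols are all nullable, so <body> is not nullable.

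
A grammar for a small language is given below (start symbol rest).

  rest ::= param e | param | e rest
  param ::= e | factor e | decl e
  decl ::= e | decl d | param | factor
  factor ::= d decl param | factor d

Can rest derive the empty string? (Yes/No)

No nonterminal in this grammar is nullable.
No production of rest has an RHS whose symbols are all nullable, so rest is not nullable.

No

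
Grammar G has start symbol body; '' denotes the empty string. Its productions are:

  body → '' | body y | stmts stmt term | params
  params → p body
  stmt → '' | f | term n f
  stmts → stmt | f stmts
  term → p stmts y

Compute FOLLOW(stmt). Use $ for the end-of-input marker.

{ f, p, y }

In body → stmts stmt term: add FIRST(term) = { p }.
In stmts → stmt: stmt is at the end, add FOLLOW(stmts) = { f, p, y }.
Union: FOLLOW(stmt) = { f, p, y }.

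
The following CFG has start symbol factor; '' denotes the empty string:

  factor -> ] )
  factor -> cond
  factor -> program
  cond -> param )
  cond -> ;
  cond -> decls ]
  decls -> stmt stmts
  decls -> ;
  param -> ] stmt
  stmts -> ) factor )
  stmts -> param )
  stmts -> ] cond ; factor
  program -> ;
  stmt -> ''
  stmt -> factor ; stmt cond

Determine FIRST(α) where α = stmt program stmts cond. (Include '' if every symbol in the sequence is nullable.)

{ ), ;, ] }

Add FIRST(stmt)\{''} = { ), ;, ] }; stmt is nullable, continue.
Add FIRST(program) = { ; }; program is not nullable, stop.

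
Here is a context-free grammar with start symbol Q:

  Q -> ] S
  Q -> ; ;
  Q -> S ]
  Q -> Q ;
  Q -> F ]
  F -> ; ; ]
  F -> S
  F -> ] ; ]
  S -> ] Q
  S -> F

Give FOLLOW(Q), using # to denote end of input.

Q is the start symbol, so # ∈ FOLLOW(Q).
In Q -> Q ;: add FIRST(;) = { ; }.
In S -> ] Q: Q is at the end, add FOLLOW(S) = { #, ;, ] }.
Union: FOLLOW(Q) = { #, ;, ] }.

{ #, ;, ] }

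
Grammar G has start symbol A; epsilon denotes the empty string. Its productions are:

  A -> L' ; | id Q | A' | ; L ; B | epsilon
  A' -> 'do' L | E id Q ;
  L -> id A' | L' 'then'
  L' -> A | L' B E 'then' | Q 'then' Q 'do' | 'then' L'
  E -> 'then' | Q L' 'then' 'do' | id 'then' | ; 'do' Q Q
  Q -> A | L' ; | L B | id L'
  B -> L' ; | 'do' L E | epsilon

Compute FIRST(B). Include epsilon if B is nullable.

{ 'do', 'then', ;, id, epsilon }

From B -> L' ;: L' nullable, take FIRST(L') ∪ {;} = { 'do', 'then', ;, id }.
B -> 'do' L E contributes {'do'}.
B -> epsilon contributes epsilon.
Union: FIRST(B) = { 'do', 'then', ;, id, epsilon }.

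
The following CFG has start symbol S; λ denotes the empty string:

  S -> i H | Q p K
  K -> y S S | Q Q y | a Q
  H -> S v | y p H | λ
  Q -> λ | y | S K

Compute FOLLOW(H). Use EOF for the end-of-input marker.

In S -> i H: H is at the end, add FOLLOW(S) = { EOF, a, i, p, v, y }.
In H -> y p H: H is at the end, add FOLLOW(H) = { EOF, a, i, p, v, y }.
Union: FOLLOW(H) = { EOF, a, i, p, v, y }.

{ EOF, a, i, p, v, y }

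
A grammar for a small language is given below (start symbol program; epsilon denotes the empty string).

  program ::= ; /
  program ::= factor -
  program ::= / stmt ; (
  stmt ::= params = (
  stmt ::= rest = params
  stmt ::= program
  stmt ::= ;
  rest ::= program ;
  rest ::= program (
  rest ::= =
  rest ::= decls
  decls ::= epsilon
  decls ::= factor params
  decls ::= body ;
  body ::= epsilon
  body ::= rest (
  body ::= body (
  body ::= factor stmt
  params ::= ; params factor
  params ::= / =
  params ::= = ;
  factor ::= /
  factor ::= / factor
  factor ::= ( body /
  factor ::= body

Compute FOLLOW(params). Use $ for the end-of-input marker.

{ (, -, /, ;, = }

In stmt ::= params = (: add FIRST(= () = { = }.
In stmt ::= rest = params: params is at the end, add FOLLOW(stmt) = { (, -, /, ;, = }.
In decls ::= factor params: params is at the end, add FOLLOW(decls) = { (, = }.
In params ::= ; params factor: add FIRST(factor)\{epsilon} = { (, -, /, ;, = }.
  Since factor is nullable, also add FOLLOW(params) = { (, -, /, ;, = }.
Union: FOLLOW(params) = { (, -, /, ;, = }.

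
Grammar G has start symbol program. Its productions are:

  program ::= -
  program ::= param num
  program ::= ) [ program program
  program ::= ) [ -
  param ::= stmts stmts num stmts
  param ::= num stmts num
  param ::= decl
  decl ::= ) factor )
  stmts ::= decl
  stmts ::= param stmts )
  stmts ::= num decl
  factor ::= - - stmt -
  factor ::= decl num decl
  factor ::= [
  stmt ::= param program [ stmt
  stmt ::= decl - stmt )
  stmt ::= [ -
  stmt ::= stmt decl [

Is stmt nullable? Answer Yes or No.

No

No nonterminal in this grammar is nullable.
No production of stmt has an RHS whose symbols are all nullable, so stmt is not nullable.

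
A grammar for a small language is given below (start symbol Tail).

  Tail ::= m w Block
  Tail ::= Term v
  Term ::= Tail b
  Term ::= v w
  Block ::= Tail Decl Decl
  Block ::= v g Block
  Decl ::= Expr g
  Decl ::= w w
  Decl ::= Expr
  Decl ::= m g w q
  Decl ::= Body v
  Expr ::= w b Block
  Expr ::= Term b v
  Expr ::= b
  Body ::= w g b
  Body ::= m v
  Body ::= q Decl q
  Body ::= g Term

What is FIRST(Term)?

From Term ::= Tail b: add FIRST(Tail) = { m, v }.
Term ::= v w contributes {v}.
Union: FIRST(Term) = { m, v }.

{ m, v }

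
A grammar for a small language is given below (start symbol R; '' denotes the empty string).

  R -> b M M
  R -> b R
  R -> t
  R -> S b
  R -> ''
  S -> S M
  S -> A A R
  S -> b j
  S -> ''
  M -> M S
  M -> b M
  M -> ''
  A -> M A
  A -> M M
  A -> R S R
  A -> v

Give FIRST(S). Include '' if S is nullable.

From S -> S M: S, M nullable, take FIRST(S) ∪ FIRST(M) = { b, t, v }; also '' since the whole RHS is nullable.
From S -> A A R: A, A, R nullable, take FIRST(A) ∪ FIRST(A) ∪ FIRST(R) = { b, t, v }; also '' since the whole RHS is nullable.
S -> b j contributes {b}.
S -> '' contributes ''.
Union: FIRST(S) = { b, t, v, '' }.

{ b, t, v, '' }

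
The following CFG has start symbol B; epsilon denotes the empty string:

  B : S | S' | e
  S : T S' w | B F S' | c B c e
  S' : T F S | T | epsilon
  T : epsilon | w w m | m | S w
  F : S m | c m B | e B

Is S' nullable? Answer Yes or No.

Yes

S' has an epsilon-production, so S' ⇒ epsilon.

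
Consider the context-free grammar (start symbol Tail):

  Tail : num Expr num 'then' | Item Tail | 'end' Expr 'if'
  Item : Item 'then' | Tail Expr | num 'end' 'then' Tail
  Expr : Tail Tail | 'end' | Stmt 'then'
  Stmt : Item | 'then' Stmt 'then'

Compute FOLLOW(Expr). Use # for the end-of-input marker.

In Tail : num Expr num 'then': add FIRST(num 'then') = { num }.
In Tail : 'end' Expr 'if': add FIRST('if') = { 'if' }.
In Item : Tail Expr: Expr is at the end, add FOLLOW(Item) = { 'end', 'then', num }.
Union: FOLLOW(Expr) = { 'end', 'if', 'then', num }.

{ 'end', 'if', 'then', num }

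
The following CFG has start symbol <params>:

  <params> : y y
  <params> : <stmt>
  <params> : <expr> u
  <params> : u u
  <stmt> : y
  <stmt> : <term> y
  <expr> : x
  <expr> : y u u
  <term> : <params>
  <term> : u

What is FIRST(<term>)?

{ u, x, y }

From <term> : <params>: add FIRST(<params>) = { u, x, y }.
<term> : u contributes {u}.
Union: FIRST(<term>) = { u, x, y }.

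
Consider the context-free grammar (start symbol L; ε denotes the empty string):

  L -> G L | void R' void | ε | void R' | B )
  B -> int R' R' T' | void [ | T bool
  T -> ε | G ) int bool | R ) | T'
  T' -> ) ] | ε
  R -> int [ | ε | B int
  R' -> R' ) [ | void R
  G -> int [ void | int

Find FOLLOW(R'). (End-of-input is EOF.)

In L -> void R' void: add FIRST(void) = { void }.
In L -> void R': R' is at the end, add FOLLOW(L) = { EOF }.
In B -> int R' R' T': add FIRST(R' T') = { void }.
In B -> int R' R' T': add FIRST(T')\{ε} = { ) }.
  Since T' is nullable, also add FOLLOW(B) = { ), int }.
In R' -> R' ) [: add FIRST() [) = { ) }.
Union: FOLLOW(R') = { EOF, ), int, void }.

{ EOF, ), int, void }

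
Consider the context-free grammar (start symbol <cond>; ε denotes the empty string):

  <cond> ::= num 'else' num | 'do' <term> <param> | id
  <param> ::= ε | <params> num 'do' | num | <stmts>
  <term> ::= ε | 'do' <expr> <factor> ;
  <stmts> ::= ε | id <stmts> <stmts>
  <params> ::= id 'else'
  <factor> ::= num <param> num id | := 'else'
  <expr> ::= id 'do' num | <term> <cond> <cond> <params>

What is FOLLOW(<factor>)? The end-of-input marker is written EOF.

In <term> ::= 'do' <expr> <factor> ;: add FIRST(;) = { ; }.
Union: FOLLOW(<factor>) = { ; }.

{ ; }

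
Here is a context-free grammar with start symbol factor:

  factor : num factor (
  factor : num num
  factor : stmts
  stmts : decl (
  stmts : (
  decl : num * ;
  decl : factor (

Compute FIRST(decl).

{ (, num }

decl : num * ; contributes {num}.
From decl : factor (: add FIRST(factor) = { (, num }.
Union: FIRST(decl) = { (, num }.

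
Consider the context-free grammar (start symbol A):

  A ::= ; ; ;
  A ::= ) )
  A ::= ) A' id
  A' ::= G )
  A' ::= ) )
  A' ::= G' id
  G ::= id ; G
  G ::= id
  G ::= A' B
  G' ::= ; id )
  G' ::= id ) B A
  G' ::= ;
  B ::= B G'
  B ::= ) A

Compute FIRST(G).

G ::= id ; G contributes {id}.
G ::= id contributes {id}.
From G ::= A' B: add FIRST(A') = { ), ;, id }.
Union: FIRST(G) = { ), ;, id }.

{ ), ;, id }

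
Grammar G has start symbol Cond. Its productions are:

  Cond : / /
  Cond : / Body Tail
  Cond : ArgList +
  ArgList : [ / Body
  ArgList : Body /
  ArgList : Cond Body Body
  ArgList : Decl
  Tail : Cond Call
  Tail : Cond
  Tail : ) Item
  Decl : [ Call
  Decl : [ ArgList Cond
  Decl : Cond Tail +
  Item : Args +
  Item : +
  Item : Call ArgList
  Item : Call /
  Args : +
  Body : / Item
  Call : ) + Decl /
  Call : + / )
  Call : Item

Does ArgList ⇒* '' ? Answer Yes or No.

No nonterminal in this grammar is nullable.
No production of ArgList has an RHS whose symbols are all nullable, so ArgList is not nullable.

No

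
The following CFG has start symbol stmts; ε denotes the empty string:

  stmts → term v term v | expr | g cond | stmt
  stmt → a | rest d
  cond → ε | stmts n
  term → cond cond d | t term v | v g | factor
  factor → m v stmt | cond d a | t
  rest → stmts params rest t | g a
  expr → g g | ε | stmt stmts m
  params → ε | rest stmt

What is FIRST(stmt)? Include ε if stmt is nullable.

stmt → a contributes {a}.
From stmt → rest d: add FIRST(rest) = { a, d, g, m, n, t, v }.
Union: FIRST(stmt) = { a, d, g, m, n, t, v }.

{ a, d, g, m, n, t, v }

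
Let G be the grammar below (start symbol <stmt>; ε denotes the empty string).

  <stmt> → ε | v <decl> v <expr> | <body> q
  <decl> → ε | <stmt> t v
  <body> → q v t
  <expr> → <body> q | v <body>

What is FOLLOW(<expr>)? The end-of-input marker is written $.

In <stmt> → v <decl> v <expr>: <expr> is at the end, add FOLLOW(<stmt>) = { $, t }.
Union: FOLLOW(<expr>) = { $, t }.

{ $, t }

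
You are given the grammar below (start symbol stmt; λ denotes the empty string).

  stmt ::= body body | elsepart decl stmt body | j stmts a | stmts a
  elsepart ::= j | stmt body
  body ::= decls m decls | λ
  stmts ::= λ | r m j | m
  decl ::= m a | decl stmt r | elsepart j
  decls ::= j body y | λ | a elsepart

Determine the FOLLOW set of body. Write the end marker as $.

{ $, a, j, m, r, y }

In stmt ::= body body: add FIRST(body)\{λ} = { a, j, m }.
  Since body is nullable, also add FOLLOW(stmt) = { $, a, j, m, r, y }.
In stmt ::= body body: body is at the end, add FOLLOW(stmt) = { $, a, j, m, r, y }.
In stmt ::= elsepart decl stmt body: body is at the end, add FOLLOW(stmt) = { $, a, j, m, r, y }.
In elsepart ::= stmt body: body is at the end, add FOLLOW(elsepart) = { $, a, j, m, r, y }.
In decls ::= j body y: add FIRST(y) = { y }.
Union: FOLLOW(body) = { $, a, j, m, r, y }.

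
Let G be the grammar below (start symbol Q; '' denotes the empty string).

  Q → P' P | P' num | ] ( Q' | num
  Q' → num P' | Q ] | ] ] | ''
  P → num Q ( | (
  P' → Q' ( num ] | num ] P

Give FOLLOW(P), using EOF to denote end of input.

In Q → P' P: P is at the end, add FOLLOW(Q) = { EOF, (, ] }.
In P' → num ] P: P is at the end, add FOLLOW(P') = { EOF, (, ], num }.
Union: FOLLOW(P) = { EOF, (, ], num }.

{ EOF, (, ], num }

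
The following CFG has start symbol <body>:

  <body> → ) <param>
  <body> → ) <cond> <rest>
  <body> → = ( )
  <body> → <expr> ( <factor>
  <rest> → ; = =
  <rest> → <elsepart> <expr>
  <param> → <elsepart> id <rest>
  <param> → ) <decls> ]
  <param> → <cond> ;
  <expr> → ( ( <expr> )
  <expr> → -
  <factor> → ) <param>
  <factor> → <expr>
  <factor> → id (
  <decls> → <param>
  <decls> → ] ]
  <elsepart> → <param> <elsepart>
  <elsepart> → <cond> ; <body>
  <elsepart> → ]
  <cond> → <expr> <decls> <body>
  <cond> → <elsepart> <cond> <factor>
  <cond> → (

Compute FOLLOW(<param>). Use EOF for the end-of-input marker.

{ EOF, (, ), -, ;, =, ], id }

In <body> → ) <param>: <param> is at the end, add FOLLOW(<body>) = { EOF, (, ), -, ;, ], id }.
In <factor> → ) <param>: <param> is at the end, add FOLLOW(<factor>) = { EOF, (, ), -, ;, ], id }.
In <decls> → <param>: <param> is at the end, add FOLLOW(<decls>) = { (, ), -, =, ] }.
In <elsepart> → <param> <elsepart>: add FIRST(<elsepart>) = { (, ), -, ] }.
Union: FOLLOW(<param>) = { EOF, (, ), -, ;, =, ], id }.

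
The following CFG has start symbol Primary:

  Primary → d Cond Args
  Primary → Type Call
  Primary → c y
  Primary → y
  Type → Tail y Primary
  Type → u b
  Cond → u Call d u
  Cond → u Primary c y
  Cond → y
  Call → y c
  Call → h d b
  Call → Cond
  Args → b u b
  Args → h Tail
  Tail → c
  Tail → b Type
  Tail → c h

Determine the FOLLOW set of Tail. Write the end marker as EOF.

{ EOF, c, h, u, y }

In Type → Tail y Primary: add FIRST(y Primary) = { y }.
In Args → h Tail: Tail is at the end, add FOLLOW(Args) = { EOF, c, h, u, y }.
Union: FOLLOW(Tail) = { EOF, c, h, u, y }.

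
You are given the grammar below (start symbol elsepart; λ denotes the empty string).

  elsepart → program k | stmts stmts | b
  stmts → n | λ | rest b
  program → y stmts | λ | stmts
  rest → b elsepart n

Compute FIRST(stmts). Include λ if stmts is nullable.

stmts → n contributes {n}.
stmts → λ contributes λ.
From stmts → rest b: add FIRST(rest) = { b }.
Union: FIRST(stmts) = { b, n, λ }.

{ b, n, λ }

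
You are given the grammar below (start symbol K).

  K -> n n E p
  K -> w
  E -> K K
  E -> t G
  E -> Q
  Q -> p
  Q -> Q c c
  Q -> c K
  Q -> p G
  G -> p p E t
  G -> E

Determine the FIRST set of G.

G -> p p E t contributes {p}.
From G -> E: add FIRST(E) = { c, n, p, t, w }.
Union: FIRST(G) = { c, n, p, t, w }.

{ c, n, p, t, w }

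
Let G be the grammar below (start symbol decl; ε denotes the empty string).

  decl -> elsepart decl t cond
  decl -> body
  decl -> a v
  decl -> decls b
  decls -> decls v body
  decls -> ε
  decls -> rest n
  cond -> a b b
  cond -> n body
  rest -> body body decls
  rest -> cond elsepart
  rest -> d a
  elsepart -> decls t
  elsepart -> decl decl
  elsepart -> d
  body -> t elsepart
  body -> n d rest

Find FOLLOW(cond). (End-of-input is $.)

In decl -> elsepart decl t cond: cond is at the end, add FOLLOW(decl) = { $, a, b, d, n, t, v }.
In rest -> cond elsepart: add FIRST(elsepart) = { a, b, d, n, t, v }.
Union: FOLLOW(cond) = { $, a, b, d, n, t, v }.

{ $, a, b, d, n, t, v }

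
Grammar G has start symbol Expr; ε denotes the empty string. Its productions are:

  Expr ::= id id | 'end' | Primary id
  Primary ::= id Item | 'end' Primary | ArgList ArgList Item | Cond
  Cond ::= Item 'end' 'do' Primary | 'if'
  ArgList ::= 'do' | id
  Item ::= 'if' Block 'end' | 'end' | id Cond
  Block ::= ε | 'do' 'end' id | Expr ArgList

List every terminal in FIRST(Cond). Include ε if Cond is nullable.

{ 'end', 'if', id }

From Cond ::= Item 'end' 'do' Primary: add FIRST(Item) = { 'end', 'if', id }.
Cond ::= 'if' contributes {'if'}.
Union: FIRST(Cond) = { 'end', 'if', id }.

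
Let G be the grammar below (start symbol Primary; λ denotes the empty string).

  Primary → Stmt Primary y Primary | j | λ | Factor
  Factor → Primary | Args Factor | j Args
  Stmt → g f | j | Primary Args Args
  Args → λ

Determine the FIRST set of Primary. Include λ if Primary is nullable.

{ g, j, y, λ }

From Primary → Stmt Primary y Primary: Stmt, Primary nullable, take FIRST(Stmt) ∪ FIRST(Primary) ∪ {y} = { g, j, y }.
Primary → j contributes {j}.
Primary → λ contributes λ.
From Primary → Factor: add FIRST(Factor) = { g, j, y, λ } (including λ since Factor is nullable).
Union: FIRST(Primary) = { g, j, y, λ }.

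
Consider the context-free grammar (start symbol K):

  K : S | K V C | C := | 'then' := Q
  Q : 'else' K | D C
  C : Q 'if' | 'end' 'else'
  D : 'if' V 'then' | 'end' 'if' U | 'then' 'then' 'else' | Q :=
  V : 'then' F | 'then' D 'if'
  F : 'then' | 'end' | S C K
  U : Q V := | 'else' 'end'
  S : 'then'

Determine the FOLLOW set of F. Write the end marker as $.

In V : 'then' F: F is at the end, add FOLLOW(V) = { 'else', 'end', 'if', 'then', := }.
Union: FOLLOW(F) = { 'else', 'end', 'if', 'then', := }.

{ 'else', 'end', 'if', 'then', := }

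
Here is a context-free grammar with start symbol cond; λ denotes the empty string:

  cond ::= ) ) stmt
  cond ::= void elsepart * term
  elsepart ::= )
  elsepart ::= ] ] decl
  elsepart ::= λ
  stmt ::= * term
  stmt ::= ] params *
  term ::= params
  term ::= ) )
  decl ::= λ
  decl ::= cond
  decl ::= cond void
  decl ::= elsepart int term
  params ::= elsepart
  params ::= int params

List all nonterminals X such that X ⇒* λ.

{ decl, elsepart, params, term }

Directly nullable (have an λ-production): elsepart, decl.
params ::= elsepart with every symbol nullable, so params is nullable.
term ::= params with every symbol nullable, so term is nullable.
No other nonterminal has a production whose RHS symbols are all nullable.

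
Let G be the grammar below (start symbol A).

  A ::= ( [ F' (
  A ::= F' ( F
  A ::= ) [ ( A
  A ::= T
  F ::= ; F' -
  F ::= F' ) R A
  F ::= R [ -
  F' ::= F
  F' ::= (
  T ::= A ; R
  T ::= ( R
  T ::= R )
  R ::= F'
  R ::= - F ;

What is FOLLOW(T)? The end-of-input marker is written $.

{ $, (, ), -, ;, [ }

In A ::= T: T is at the end, add FOLLOW(A) = { $, (, ), -, ;, [ }.
Union: FOLLOW(T) = { $, (, ), -, ;, [ }.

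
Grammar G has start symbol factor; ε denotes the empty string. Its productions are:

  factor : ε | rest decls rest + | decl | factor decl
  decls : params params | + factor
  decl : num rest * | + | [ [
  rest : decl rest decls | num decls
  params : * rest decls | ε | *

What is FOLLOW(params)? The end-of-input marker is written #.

In decls : params params: add FIRST(params)\{ε} = { * }.
  Since params is nullable, also add FOLLOW(decls) = { *, +, [, num }.
In decls : params params: params is at the end, add FOLLOW(decls) = { *, +, [, num }.
Union: FOLLOW(params) = { *, +, [, num }.

{ *, +, [, num }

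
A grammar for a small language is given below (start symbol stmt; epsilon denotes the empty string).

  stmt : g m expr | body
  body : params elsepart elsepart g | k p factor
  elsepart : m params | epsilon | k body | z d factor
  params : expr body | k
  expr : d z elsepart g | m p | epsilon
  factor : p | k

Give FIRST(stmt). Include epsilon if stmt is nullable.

{ d, g, k, m }

stmt : g m expr contributes {g}.
From stmt : body: add FIRST(body) = { d, k, m }.
Union: FIRST(stmt) = { d, g, k, m }.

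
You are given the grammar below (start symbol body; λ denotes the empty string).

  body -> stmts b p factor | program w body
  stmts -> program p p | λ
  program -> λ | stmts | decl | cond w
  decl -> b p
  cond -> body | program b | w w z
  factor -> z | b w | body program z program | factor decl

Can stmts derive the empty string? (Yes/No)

Yes

stmts has an λ-production, so stmts ⇒ λ.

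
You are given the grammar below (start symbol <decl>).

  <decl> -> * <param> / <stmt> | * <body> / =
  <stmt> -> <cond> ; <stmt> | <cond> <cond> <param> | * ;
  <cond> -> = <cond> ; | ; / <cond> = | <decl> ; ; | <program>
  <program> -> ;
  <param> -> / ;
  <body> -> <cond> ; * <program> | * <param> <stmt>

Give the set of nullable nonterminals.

{ } (none)

No nonterminal has an empty production or an RHS whose symbols are all nullable.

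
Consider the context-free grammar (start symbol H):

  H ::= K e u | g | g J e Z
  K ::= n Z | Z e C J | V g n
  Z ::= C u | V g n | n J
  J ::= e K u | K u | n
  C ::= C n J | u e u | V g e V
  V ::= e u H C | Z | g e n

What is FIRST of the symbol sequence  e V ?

e is a terminal; add {e} and stop.

{ e }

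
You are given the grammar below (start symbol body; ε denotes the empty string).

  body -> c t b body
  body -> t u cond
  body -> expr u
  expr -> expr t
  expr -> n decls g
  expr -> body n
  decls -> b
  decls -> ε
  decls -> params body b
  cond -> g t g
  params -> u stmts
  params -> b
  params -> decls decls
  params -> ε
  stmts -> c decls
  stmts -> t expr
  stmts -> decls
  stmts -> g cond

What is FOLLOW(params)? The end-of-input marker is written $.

{ c, n, t }

In decls -> params body b: add FIRST(body b) = { c, n, t }.
Union: FOLLOW(params) = { c, n, t }.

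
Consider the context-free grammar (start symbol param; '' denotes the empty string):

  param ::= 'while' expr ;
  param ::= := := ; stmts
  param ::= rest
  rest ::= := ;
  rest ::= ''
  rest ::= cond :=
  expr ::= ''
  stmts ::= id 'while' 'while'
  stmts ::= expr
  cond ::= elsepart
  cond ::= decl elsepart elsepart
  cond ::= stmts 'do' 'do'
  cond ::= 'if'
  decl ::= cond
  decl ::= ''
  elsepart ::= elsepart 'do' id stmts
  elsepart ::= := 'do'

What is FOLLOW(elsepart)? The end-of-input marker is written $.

{ 'do', := }

In cond ::= elsepart: elsepart is at the end, add FOLLOW(cond) = { := }.
In cond ::= decl elsepart elsepart: add FIRST(elsepart) = { := }.
In cond ::= decl elsepart elsepart: elsepart is at the end, add FOLLOW(cond) = { := }.
In elsepart ::= elsepart 'do' id stmts: add FIRST('do' id stmts) = { 'do' }.
Union: FOLLOW(elsepart) = { 'do', := }.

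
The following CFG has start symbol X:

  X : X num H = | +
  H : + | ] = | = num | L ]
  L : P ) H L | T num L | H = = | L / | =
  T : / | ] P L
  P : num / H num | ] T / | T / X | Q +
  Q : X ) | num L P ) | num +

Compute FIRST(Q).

{ +, num }

From Q : X ): add FIRST(X) = { + }.
Q : num L P ) contributes {num}.
Q : num + contributes {num}.
Union: FIRST(Q) = { +, num }.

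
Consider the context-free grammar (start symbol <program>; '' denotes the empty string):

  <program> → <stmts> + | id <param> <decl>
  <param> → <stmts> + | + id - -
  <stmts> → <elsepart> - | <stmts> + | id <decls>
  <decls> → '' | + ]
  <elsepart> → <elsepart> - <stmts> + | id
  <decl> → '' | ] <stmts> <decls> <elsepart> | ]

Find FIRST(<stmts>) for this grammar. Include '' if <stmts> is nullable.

From <stmts> → <elsepart> -: add FIRST(<elsepart>) = { id }.
From <stmts> → <stmts> +: add FIRST(<stmts>) = { id }.
<stmts> → id <decls> contributes {id}.
Union: FIRST(<stmts>) = { id }.

{ id }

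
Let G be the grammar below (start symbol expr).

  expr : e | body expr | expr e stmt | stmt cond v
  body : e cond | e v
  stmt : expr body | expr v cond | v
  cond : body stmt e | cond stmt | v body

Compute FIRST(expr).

{ e, v }

expr : e contributes {e}.
From expr : body expr: add FIRST(body) = { e }.
From expr : expr e stmt: add FIRST(expr) = { e, v }.
From expr : stmt cond v: add FIRST(stmt) = { e, v }.
Union: FIRST(expr) = { e, v }.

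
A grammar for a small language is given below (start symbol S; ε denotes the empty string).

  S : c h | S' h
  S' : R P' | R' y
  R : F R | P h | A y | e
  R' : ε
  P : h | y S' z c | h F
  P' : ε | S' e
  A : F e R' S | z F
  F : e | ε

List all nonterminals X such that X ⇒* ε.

Directly nullable (have an ε-production): R', P', F.
No other nonterminal has a production whose RHS symbols are all nullable.

{ F, P', R' }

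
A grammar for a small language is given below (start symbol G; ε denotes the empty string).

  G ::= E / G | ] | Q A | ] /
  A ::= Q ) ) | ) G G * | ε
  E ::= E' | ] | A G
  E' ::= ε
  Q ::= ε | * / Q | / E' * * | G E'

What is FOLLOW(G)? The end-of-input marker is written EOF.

{ EOF, ), *, /, ] }

G is the start symbol, so EOF ∈ FOLLOW(G).
In G ::= E / G: G is at the end, add FOLLOW(G) = { EOF, ), *, /, ] }.
In A ::= ) G G *: add FIRST(G *) = { ), *, /, ] }.
In A ::= ) G G *: add FIRST(*) = { * }.
In E ::= A G: G is at the end, add FOLLOW(E) = { / }.
In Q ::= G E': add FIRST(E')\{ε} = {  }.
  Since E' is nullable, also add FOLLOW(Q) = { EOF, ), *, /, ] }.
Union: FOLLOW(G) = { EOF, ), *, /, ] }.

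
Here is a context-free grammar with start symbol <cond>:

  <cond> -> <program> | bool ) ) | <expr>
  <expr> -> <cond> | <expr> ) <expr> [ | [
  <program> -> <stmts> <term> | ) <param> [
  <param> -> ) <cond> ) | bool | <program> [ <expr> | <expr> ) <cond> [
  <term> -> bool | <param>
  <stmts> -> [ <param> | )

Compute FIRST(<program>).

From <program> -> <stmts> <term>: add FIRST(<stmts>) = { ), [ }.
<program> -> ) <param> [ contributes {)}.
Union: FIRST(<program>) = { ), [ }.

{ ), [ }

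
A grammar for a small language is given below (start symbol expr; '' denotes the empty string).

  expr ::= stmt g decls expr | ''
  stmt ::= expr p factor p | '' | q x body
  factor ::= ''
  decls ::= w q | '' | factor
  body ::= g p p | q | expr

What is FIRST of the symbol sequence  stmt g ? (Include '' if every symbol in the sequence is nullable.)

{ g, p, q }

Add FIRST(stmt)\{''} = { g, p, q }; stmt is nullable, continue.
g is a terminal; add {g} and stop.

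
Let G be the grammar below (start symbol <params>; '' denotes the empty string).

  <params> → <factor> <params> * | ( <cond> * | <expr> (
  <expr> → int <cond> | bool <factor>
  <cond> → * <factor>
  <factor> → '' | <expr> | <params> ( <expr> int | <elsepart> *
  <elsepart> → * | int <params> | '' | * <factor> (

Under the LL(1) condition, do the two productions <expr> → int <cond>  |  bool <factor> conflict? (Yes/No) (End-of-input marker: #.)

FIRST(int <cond>) = { int } and FIRST(bool <factor>) = { bool }.
The FIRST sets are disjoint and neither alternative is nullable — no conflict.

No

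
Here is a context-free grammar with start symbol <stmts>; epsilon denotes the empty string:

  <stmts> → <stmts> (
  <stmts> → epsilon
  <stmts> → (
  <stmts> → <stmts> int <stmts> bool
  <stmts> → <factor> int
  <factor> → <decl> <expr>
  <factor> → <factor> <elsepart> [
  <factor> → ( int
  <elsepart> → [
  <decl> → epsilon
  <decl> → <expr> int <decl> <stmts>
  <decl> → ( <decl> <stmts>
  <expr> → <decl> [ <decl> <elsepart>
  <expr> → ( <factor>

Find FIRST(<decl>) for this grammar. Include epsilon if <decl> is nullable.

<decl> → epsilon contributes epsilon.
From <decl> → <expr> int <decl> <stmts>: add FIRST(<expr>) = { (, [ }.
<decl> → ( <decl> <stmts> contributes {(}.
Union: FIRST(<decl>) = { (, [, epsilon }.

{ (, [, epsilon }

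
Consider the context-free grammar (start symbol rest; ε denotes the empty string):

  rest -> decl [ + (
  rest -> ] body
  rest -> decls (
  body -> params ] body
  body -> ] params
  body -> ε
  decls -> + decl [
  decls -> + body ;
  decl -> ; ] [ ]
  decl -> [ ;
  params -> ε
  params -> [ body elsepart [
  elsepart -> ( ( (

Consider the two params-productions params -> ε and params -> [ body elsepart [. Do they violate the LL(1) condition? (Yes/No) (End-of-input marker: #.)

No

FIRST(ε) = { ε } and FIRST([ body elsepart [) = { [ }.
The first is nullable but FOLLOW(params) = { #, (, ;, ] } is disjoint from FIRST of the second.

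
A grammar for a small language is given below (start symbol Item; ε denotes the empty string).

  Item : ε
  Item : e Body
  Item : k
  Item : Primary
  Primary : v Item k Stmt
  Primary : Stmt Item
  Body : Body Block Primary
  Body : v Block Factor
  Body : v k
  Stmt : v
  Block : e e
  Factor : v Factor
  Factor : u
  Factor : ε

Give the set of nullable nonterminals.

{ Factor, Item }

Directly nullable (have an ε-production): Item, Factor.
No other nonterminal has a production whose RHS symbols are all nullable.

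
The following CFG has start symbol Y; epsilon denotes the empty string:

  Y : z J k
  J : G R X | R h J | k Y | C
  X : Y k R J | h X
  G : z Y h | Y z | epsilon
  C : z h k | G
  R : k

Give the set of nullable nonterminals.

{ C, G, J }

Directly nullable (have an epsilon-production): G.
J : C with every symbol nullable, so J is nullable.
C : G with every symbol nullable, so C is nullable.
No other nonterminal has a production whose RHS symbols are all nullable.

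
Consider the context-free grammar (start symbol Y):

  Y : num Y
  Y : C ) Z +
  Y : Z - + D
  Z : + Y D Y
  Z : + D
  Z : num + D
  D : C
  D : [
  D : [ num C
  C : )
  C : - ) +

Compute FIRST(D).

From D : C: add FIRST(C) = { ), - }.
D : [ contributes {[}.
D : [ num C contributes {[}.
Union: FIRST(D) = { ), -, [ }.

{ ), -, [ }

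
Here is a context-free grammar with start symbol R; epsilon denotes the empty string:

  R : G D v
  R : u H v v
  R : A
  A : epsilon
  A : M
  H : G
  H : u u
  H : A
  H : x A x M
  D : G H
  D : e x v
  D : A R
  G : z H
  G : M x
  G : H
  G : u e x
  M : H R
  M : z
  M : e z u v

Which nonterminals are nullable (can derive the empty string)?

{ A, D, G, H, M, R }

Directly nullable (have an epsilon-production): A.
G : H with every symbol nullable, so G is nullable.
H : G with every symbol nullable, so H is nullable.
M : H R with every symbol nullable, so M is nullable.
D : G H with every symbol nullable, so D is nullable.
R : A with every symbol nullable, so R is nullable.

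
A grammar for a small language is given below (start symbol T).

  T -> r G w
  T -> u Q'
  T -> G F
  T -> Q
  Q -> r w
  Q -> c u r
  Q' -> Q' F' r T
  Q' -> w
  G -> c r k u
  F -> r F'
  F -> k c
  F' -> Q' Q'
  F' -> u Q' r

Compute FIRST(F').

From F' -> Q' Q': add FIRST(Q') = { w }.
F' -> u Q' r contributes {u}.
Union: FIRST(F') = { u, w }.

{ u, w }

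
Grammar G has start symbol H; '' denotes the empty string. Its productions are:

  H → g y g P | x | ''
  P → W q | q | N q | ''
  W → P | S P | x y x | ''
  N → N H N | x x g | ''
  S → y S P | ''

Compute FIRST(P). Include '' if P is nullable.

From P → W q: W nullable, take FIRST(W) ∪ {q} = { g, q, x, y }.
P → q contributes {q}.
From P → N q: N nullable, take FIRST(N) ∪ {q} = { g, q, x }.
P → '' contributes ''.
Union: FIRST(P) = { g, q, x, y, '' }.

{ g, q, x, y, '' }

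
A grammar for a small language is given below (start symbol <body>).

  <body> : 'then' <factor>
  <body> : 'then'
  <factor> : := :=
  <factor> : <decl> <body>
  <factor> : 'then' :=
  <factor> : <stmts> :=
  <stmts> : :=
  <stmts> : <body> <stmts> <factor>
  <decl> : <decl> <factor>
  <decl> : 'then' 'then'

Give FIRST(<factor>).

{ 'then', := }

<factor> : := := contributes {:=}.
From <factor> : <decl> <body>: add FIRST(<decl>) = { 'then' }.
<factor> : 'then' := contributes {'then'}.
From <factor> : <stmts> :=: add FIRST(<stmts>) = { 'then', := }.
Union: FIRST(<factor>) = { 'then', := }.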